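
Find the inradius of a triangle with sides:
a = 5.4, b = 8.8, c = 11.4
s = (a+b+c)/2 = (5.4+8.8+11.4)/2 = 12.8
Area = √(s(s-a)(s-b)(s-c)) = √(12.8·7.4·4·1.4) = 23.0311
r = Area/s = 23.0311/12.8 = 1.799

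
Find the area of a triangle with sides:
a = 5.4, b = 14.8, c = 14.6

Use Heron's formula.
s = (a+b+c)/2 = (5.4+14.8+14.6)/2 = 17.4
A = √(s(s-a)(s-b)(s-c)) = √(17.4·12·2.6·2.8)
A = √1520.06 = 38.99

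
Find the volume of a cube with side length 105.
Volume = s³
Volume = 105³
Volume = 1157625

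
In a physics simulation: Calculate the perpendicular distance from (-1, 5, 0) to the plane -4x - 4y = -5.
d = |(-4)(-1) + (-4)(5) + 0(0) - (-5)| / √((-4)² + (-4)² + 0²) = 11/√32 = 1.945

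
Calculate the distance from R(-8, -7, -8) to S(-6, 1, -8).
d = √[(2)² + (8)² + (0)²] = √68 = 8.246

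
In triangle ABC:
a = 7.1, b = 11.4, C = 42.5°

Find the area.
Using A = ½ab·sin(C):
A = ½·7.1·11.4·sin(42.5°) = ½·80.94·0.675590 = 27.34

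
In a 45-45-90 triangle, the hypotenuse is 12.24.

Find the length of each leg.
In a 45-45-90 triangle, hypotenuse = leg·√2  →  leg = hypotenuse/√2
leg = 12.24/√2 = 8.655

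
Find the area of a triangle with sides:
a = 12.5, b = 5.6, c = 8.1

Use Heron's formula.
s = (a+b+c)/2 = (12.5+5.6+8.1)/2 = 13.1
A = √(s(s-a)(s-b)(s-c)) = √(13.1·0.6·7.5·5)
A = √294.75 = 17.17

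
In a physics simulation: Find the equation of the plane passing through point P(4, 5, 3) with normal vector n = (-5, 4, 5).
d = n·P = (-5)(4) + (4)(5) + (5)(3) = 15
Plane: -5x + 4y + 5z = 15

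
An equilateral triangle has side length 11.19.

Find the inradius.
For an equilateral triangle, r = s/(2√3) where s is the side.
r = 11.19/(2√3) = 11.19/3.464102 = 3.23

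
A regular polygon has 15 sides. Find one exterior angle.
Exterior angle of a regular n-gon = 360/n
Exterior angle = 360/15
Exterior angle = 24 degrees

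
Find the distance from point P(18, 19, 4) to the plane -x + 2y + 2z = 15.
d = |(-1)(18) + 2(19) + 2(4) - (15)| / √((-1)² + 2² + 2²) = 13/√9 = 4.333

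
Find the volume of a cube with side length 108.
Volume = s³
Volume = 108³
Volume = 1259712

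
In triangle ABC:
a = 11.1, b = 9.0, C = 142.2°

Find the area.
Using A = ½ab·sin(C):
A = ½·11.1·9.0·sin(142.2°) = ½·99.9·0.612907 = 30.61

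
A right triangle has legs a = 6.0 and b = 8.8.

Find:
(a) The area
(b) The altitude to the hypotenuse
(a) Area = ½ab = ½·6.0·8.8 = 26.4
(b) Hypotenuse c = √(6.0² + 8.8²) = √113.44 = 10.6508
    Area = ½·c·h_c  →  h_c = 2·Area/c = 2·26.4/10.6508 = 4.957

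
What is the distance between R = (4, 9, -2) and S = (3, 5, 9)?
d = √[(-1)² + (-4)² + (11)²] = √138 = 11.75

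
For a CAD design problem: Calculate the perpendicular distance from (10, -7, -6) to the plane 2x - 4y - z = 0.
d = |2(10) + (-4)(-7) + (-1)(-6) - (0)| / √(2² + (-4)² + (-1)²) = 54/√21 = 11.78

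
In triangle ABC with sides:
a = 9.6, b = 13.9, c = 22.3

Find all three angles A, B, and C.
By the law of cosines:
cos(A) = (b² + c² - a²)/(2bc) = 0.965158  →  A = 15.17°
cos(B) = (a² + c² - b²)/(2ac) = 0.925448  →  B = 22.26°
cos(C) = (a² + b² - c²)/(2ab) = -0.794065  →  C = 142.6°
Check: A + B + C = 180.0° ✓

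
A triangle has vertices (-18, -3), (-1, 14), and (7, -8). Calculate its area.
Using the coordinate formula: Area = (1/2)|x₁(y₂-y₃) + x₂(y₃-y₁) + x₃(y₁-y₂)|
Area = (1/2)|(-18)(14-(-8)) + (-1)((-8)-(-3)) + 7((-3)-14)|
Area = (1/2)|(-18)*22 + (-1)*(-5) + 7*(-17)|
Area = (1/2)|(-396) + 5 + (-119)|
Area = (1/2)*510 = 255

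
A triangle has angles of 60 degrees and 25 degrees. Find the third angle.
Sum of angles in a triangle = 180 degrees
Third angle = 180 - 60 - 25
Third angle = 95 degrees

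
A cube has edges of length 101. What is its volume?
Volume = s³
Volume = 101³
Volume = 1030301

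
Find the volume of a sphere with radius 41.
Volume = (4/3) * pi * r³
Volume = (4/3) * pi * 41³
Volume = (4/3) * pi * 68921
Volume = 288695.61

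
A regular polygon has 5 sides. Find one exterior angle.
Exterior angle of a regular n-gon = 360/n
Exterior angle = 360/5
Exterior angle = 72 degrees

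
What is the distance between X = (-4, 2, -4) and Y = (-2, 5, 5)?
d = √[(2)² + (3)² + (9)²] = √94 = 9.695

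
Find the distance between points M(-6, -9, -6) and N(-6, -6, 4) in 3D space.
d = √[(0)² + (3)² + (10)²] = √109 = 10.44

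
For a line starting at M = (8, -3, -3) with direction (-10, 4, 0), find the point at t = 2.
P(2) = (8 + (-10)(2), -3 + 4(2), -3 + 0(2)) = (-12, 5, -3)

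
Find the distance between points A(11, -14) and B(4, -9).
Using the distance formula: d = sqrt((x₂-x₁)² + (y₂-y₁)²)
dx = 4 - 11 = -7
dy = (-9) - (-14) = 5
d = sqrt((-7)² + 5²) = sqrt(49 + 25) = sqrt(74) = 8.60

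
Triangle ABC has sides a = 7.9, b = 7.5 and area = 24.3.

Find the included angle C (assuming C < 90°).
Area = ½ab·sin(C)  →  sin(C) = 2·Area/(ab)
sin(C) = 2·24.3/(7.9·7.5) = 0.820253
C = arcsin(0.820253) = 55.11°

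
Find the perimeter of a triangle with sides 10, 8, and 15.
Perimeter = sum of all sides
Perimeter = 10 + 8 + 15
Perimeter = 33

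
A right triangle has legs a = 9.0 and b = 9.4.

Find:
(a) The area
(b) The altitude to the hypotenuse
(a) Area = ½ab = ½·9.0·9.4 = 42.3
(b) Hypotenuse c = √(9.0² + 9.4²) = √169.36 = 13.0138
    Area = ½·c·h_c  →  h_c = 2·Area/c = 2·42.3/13.0138 = 6.501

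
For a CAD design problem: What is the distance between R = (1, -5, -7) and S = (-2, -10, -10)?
d = √[(-3)² + (-5)² + (-3)²] = √43 = 6.557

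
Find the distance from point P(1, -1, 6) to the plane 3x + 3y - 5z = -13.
d = |3(1) + 3(-1) + (-5)(6) - (-13)| / √(3² + 3² + (-5)²) = 17/√43 = 2.592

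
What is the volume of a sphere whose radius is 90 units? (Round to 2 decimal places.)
Volume = (4/3) * pi * r³
Volume = (4/3) * pi * 90³
Volume = (4/3) * pi * 729000
Volume = 3053628.06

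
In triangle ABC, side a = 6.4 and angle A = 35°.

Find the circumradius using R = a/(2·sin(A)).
R = a/(2·sin(A)) = 6.4/(2·sin(35°))
R = 6.4/(2·0.573576) = 6.4/1.147153 = 5.579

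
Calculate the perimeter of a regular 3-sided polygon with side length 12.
Perimeter = number of sides * side length
Perimeter = 3 * 12
Perimeter = 36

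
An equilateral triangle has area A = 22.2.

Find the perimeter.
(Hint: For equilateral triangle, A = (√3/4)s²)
A = (√3/4)s²  →  s² = 4A/√3 = 4·22.2/√3 = 51.2687
s = 7.16022
Perimeter = 3s = 21.48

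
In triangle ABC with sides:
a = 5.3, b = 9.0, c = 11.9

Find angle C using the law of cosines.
cos(C) = (a² + b² - c²)/(2ab)
cos(C) = (5.3² + 9.0² - 11.9²)/(2·5.3·9.0) = -32.52/95.4 = -0.340881
C = arccos(-0.340881) = 109.9°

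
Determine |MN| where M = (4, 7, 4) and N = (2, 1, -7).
d = √[(-2)² + (-6)² + (-11)²] = √161 = 12.69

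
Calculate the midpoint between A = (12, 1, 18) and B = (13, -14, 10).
Midpoint = ((12+13)/2, (1-14)/2, (18+10)/2) = (12.5, -6.5, 14)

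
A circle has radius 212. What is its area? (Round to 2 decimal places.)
Area = pi * r²
Area = pi * 212²
Area = pi * 44944
Area = 141195.74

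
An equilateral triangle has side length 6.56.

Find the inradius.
For an equilateral triangle, r = s/(2√3) where s is the side.
r = 6.56/(2√3) = 6.56/3.464102 = 1.894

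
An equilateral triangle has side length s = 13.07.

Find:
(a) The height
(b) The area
(a) Height h = s·√3/2 = 13.07·√3/2 = 11.32
(b) Area = (√3/4)·s² = (√3/4)·13.07² = (√3/4)·170.825 = 73.97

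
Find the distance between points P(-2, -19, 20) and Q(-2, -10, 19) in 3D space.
d = √[(0)² + (9)² + (-1)²] = √82 = 9.055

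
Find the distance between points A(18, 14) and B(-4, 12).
Using the distance formula: d = sqrt((x₂-x₁)² + (y₂-y₁)²)
dx = (-4) - 18 = -22
dy = 12 - 14 = -2
d = sqrt((-22)² + (-2)²) = sqrt(484 + 4) = sqrt(488) = 22.09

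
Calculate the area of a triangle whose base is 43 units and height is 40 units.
Area = (1/2) * base * height
Area = (1/2) * 43 * 40
Area = 860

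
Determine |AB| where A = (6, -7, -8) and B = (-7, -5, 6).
d = √[(-13)² + (2)² + (14)²] = √369 = 19.21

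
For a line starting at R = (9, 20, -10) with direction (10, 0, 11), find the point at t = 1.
P(1) = (9 + 10(1), 20 + 0(1), -10 + 11(1)) = (19, 20, 1)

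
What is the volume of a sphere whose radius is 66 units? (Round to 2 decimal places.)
Volume = (4/3) * pi * r³
Volume = (4/3) * pi * 66³
Volume = (4/3) * pi * 287496
Volume = 1204260.43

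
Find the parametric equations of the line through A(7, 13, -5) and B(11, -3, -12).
Direction vector d = B - A = (4, -16, -7)
x = 7 + 4t, y = 13 - 16t, z = -5 - 7t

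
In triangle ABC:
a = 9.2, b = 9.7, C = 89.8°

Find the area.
Using A = ½ab·sin(C):
A = ½·9.2·9.7·sin(89.8°) = ½·89.24·0.999994 = 44.62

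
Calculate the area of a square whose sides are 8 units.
Area = s²
Area = 8²
Area = 64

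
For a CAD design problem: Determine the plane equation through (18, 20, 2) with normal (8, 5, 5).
d = n·P = (8)(18) + (5)(20) + (5)(2) = 254
Plane: 8x + 5y + 5z = 254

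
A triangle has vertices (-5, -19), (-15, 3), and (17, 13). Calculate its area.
Using the coordinate formula: Area = (1/2)|x₁(y₂-y₃) + x₂(y₃-y₁) + x₃(y₁-y₂)|
Area = (1/2)|(-5)(3-13) + (-15)(13-(-19)) + 17((-19)-3)|
Area = (1/2)|(-5)*(-10) + (-15)*32 + 17*(-22)|
Area = (1/2)|50 + (-480) + (-374)|
Area = (1/2)*804 = 402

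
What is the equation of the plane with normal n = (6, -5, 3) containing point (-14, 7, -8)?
d = n·P = (6)(-14) + (-5)(7) + (3)(-8) = -143
Plane: 6x - 5y + 3z = -143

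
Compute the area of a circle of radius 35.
Area = pi * r²
Area = pi * 35²
Area = pi * 1225
Area = 3848.45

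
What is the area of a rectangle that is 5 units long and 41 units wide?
Area = length * width
Area = 5 * 41
Area = 205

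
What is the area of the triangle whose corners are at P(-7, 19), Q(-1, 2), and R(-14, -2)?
Using the coordinate formula: Area = (1/2)|x₁(y₂-y₃) + x₂(y₃-y₁) + x₃(y₁-y₂)|
Area = (1/2)|(-7)(2-(-2)) + (-1)((-2)-19) + (-14)(19-2)|
Area = (1/2)|(-7)*4 + (-1)*(-21) + (-14)*17|
Area = (1/2)|(-28) + 21 + (-238)|
Area = (1/2)*245 = 122.50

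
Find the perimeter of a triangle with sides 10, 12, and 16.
Perimeter = sum of all sides
Perimeter = 10 + 12 + 16
Perimeter = 38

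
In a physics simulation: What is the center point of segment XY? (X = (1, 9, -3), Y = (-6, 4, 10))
Midpoint = ((1-6)/2, (9+4)/2, (-3+10)/2) = (-2.5, 6.5, 3.5)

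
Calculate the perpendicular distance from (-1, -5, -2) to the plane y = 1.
d = |0(-1) + 1(-5) + 0(-2) - (1)| / √(0² + 1² + 0²) = 6/√1 = 6.0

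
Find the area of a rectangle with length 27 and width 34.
Area = length * width
Area = 27 * 34
Area = 918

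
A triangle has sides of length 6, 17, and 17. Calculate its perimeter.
Perimeter = sum of all sides
Perimeter = 6 + 17 + 17
Perimeter = 40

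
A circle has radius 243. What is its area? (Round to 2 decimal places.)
Area = pi * r²
Area = pi * 243²
Area = pi * 59049
Area = 185507.90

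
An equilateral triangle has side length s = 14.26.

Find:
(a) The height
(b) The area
(a) Height h = s·√3/2 = 14.26·√3/2 = 12.35
(b) Area = (√3/4)·s² = (√3/4)·14.26² = (√3/4)·203.348 = 88.05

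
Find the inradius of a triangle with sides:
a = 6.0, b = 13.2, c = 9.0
s = (a+b+c)/2 = (6.0+13.2+9.0)/2 = 14.1
Area = √(s(s-a)(s-b)(s-c)) = √(14.1·8.1·0.9·5.1) = 22.8959
r = Area/s = 22.8959/14.1 = 1.624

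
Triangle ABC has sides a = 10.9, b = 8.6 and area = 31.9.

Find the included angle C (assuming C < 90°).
Area = ½ab·sin(C)  →  sin(C) = 2·Area/(ab)
sin(C) = 2·31.9/(10.9·8.6) = 0.680606
C = arcsin(0.680606) = 42.89°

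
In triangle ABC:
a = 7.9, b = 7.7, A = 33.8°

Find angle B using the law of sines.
sin(B)/b = sin(A)/a
sin(B) = b·sin(A)/a = 7.7·sin(33.8°)/7.9 = 0.542212
B = arcsin(0.542212) = 32.83°  (b ≤ a, so B ≤ A and the acute solution is unique)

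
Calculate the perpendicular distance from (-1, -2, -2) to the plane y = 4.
d = |0(-1) + 1(-2) + 0(-2) - (4)| / √(0² + 1² + 0²) = 6/√1 = 6.0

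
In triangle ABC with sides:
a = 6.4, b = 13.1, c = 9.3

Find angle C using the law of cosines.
cos(C) = (a² + b² - c²)/(2ab)
cos(C) = (6.4² + 13.1² - 9.3²)/(2·6.4·13.1) = 126.08/167.68 = 0.751908
C = arccos(0.751908) = 41.24°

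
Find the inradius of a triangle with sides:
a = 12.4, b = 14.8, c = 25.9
s = (a+b+c)/2 = (12.4+14.8+25.9)/2 = 26.55
Area = √(s(s-a)(s-b)(s-c)) = √(26.55·14.15·11.75·0.65) = 53.5656
r = Area/s = 53.5656/26.55 = 2.018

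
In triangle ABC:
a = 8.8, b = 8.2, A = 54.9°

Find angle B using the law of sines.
sin(B)/b = sin(A)/a
sin(B) = b·sin(A)/a = 8.2·sin(54.9°)/8.8 = 0.762367
B = arcsin(0.762367) = 49.67°  (b ≤ a, so B ≤ A and the acute solution is unique)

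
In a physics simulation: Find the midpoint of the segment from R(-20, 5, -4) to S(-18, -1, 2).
Midpoint = ((-20-18)/2, (5-1)/2, (-4+2)/2) = (-19, 2, -1)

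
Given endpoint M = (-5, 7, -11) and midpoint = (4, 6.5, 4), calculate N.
N = (2×4 - (-5), 2×6.5 - 7, 2×4 - (-11)) = (13, 6, 19)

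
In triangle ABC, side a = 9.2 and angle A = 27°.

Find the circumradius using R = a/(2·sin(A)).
R = a/(2·sin(A)) = 9.2/(2·sin(27°))
R = 9.2/(2·0.453990) = 9.2/0.907981 = 10.13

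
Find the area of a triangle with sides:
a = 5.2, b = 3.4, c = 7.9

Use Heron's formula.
s = (a+b+c)/2 = (5.2+3.4+7.9)/2 = 8.25
A = √(s(s-a)(s-b)(s-c)) = √(8.25·3.05·4.85·0.35)
A = √42.7133 = 6.536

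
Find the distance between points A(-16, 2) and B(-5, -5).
Using the distance formula: d = sqrt((x₂-x₁)² + (y₂-y₁)²)
dx = (-5) - (-16) = 11
dy = (-5) - 2 = -7
d = sqrt(11² + (-7)²) = sqrt(121 + 49) = sqrt(170) = 13.04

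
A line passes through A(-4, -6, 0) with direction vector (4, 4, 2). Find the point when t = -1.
P(-1) = (-4 + 4(-1), -6 + 4(-1), 0 + 2(-1)) = (-8, -10, -2)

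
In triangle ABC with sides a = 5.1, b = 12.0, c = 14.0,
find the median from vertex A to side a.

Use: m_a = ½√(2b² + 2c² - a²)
m_a = ½√(2·12.0² + 2·14.0² - 5.1²)
m_a = ½√(288 + 392 - 26.01) = ½√653.99 = 12.79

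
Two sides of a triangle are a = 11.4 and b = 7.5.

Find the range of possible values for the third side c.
By the triangle inequality: |a - b| < c < a + b
|11.4 - 7.5| < c < 11.4 + 7.5
3.9 < c < 18.9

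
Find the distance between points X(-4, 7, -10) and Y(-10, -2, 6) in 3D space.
d = √[(-6)² + (-9)² + (16)²] = √373 = 19.31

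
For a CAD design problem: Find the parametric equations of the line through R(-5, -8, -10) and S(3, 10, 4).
Direction vector d = S - R = (8, 18, 14)
x = -5 + 8t, y = -8 + 18t, z = -10 + 14t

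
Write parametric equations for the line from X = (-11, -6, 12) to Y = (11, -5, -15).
Direction vector d = Y - X = (22, 1, -27)
x = -11 + 22t, y = -6 + t, z = 12 - 27t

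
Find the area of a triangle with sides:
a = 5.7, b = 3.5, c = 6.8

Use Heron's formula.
s = (a+b+c)/2 = (5.7+3.5+6.8)/2 = 8
A = √(s(s-a)(s-b)(s-c)) = √(8·2.3·4.5·1.2)
A = √99.36 = 9.968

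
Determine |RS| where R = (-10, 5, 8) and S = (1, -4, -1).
d = √[(11)² + (-9)² + (-9)²] = √283 = 16.82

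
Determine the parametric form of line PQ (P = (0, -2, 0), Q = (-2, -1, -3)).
Direction vector d = Q - P = (-2, 1, -3)
x = 0 - 2t, y = -2 + t, z = 0 - 3t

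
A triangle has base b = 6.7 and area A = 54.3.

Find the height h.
A = ½bh  →  h = 2A/b
h = 2·54.3/6.7 = 16.21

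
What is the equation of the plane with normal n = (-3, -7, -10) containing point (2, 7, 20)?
d = n·P = (-3)(2) + (-7)(7) + (-10)(20) = -255
Plane: -3x - 7y - 10z = -255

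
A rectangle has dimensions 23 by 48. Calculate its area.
Area = length * width
Area = 23 * 48
Area = 1104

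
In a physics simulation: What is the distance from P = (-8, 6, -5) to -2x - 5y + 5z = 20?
d = |(-2)(-8) + (-5)(6) + 5(-5) - (20)| / √((-2)² + (-5)² + 5²) = 59/√54 = 8.029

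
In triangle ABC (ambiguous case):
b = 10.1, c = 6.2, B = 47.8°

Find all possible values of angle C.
sin(C)/c = sin(B)/b  →  sin(C) = c·sin(B)/b = 6.2·sin(47.8°)/10.1 = 0.454751
C₁ = arcsin(0.454751) = 27.05°,  C₂ = 180° - C₁ = 152.95°
Check C₂: A = 180° - 47.8° - 152.95° = -20.75° ≤ 0, rejected
C = 27.05° (one solution)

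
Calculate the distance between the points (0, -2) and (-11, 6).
Using the distance formula: d = sqrt((x₂-x₁)² + (y₂-y₁)²)
dx = (-11) - 0 = -11
dy = 6 - (-2) = 8
d = sqrt((-11)² + 8²) = sqrt(121 + 64) = sqrt(185) = 13.60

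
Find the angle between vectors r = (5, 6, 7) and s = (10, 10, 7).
r·s = 159, |r|² = 110, |s|² = 249
cos θ = 159/√27390 ≈ 0.9607
θ ≈ 16.11°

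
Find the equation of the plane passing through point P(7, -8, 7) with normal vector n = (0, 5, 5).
d = n·P = (0)(7) + (5)(-8) + (5)(7) = -5
Plane: 5y + 5z = -5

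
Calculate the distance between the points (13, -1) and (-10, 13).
Using the distance formula: d = sqrt((x₂-x₁)² + (y₂-y₁)²)
dx = (-10) - 13 = -23
dy = 13 - (-1) = 14
d = sqrt((-23)² + 14²) = sqrt(529 + 196) = sqrt(725) = 26.93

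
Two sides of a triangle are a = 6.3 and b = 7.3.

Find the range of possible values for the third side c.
By the triangle inequality: |a - b| < c < a + b
|6.3 - 7.3| < c < 6.3 + 7.3
1 < c < 13.6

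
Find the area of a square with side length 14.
Area = s²
Area = 14²
Area = 196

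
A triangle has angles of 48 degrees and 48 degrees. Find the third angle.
Sum of angles in a triangle = 180 degrees
Third angle = 180 - 48 - 48
Third angle = 84 degrees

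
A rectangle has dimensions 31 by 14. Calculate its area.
Area = length * width
Area = 31 * 14
Area = 434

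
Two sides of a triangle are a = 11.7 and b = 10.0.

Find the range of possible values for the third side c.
By the triangle inequality: |a - b| < c < a + b
|11.7 - 10.0| < c < 11.7 + 10.0
1.7 < c < 21.7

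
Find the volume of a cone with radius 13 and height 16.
Volume = (1/3) * pi * r² * h
Volume = (1/3) * pi * 13² * 16
Volume = (1/3) * pi * 169 * 16
Volume = (1/3) * pi * 2704
Volume = 2831.62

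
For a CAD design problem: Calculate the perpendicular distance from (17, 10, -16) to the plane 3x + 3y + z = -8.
d = |3(17) + 3(10) + 1(-16) - (-8)| / √(3² + 3² + 1²) = 73/√19 = 16.75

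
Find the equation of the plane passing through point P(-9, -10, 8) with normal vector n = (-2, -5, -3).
d = n·P = (-2)(-9) + (-5)(-10) + (-3)(8) = 44
Plane: -2x - 5y - 3z = 44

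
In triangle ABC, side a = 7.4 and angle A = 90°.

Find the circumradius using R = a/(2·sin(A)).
R = a/(2·sin(A)) = 7.4/(2·sin(90°))
R = 7.4/(2·1.000000) = 7.4/2.000000 = 3.7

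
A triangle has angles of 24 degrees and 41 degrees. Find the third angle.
Sum of angles in a triangle = 180 degrees
Third angle = 180 - 24 - 41
Third angle = 115 degrees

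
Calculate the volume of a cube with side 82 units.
Volume = s³
Volume = 82³
Volume = 551368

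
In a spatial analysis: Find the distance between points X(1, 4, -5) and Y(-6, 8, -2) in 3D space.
d = √[(-7)² + (4)² + (3)²] = √74 = 8.602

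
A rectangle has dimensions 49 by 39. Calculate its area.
Area = length * width
Area = 49 * 39
Area = 1911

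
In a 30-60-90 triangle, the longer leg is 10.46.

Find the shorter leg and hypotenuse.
In a 30-60-90 triangle, sides are in ratio 1 : √3 : 2.
Long leg = short leg·√3  →  short leg = 10.46/√3 = 6.039
Hypotenuse = 2·(short leg) = 2·10.46/√3 = 12.08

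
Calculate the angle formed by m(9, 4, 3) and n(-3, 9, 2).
m·n = 15, |m|² = 106, |n|² = 94
cos θ = 15/√9964 ≈ 0.1503
θ ≈ 81.36°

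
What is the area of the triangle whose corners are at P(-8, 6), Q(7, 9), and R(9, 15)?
Using the coordinate formula: Area = (1/2)|x₁(y₂-y₃) + x₂(y₃-y₁) + x₃(y₁-y₂)|
Area = (1/2)|(-8)(9-15) + 7(15-6) + 9(6-9)|
Area = (1/2)|(-8)*(-6) + 7*9 + 9*(-3)|
Area = (1/2)|48 + 63 + (-27)|
Area = (1/2)*84 = 42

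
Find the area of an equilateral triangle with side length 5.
Area = (sqrt(3)/4) * s²
Area = (sqrt(3)/4) * 5²
Area = (sqrt(3)/4) * 25
Area = 10.83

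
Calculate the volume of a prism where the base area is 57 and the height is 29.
Volume = base area * height
Volume = 57 * 29
Volume = 1653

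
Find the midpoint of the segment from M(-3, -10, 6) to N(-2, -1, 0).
Midpoint = ((-3-2)/2, (-10-1)/2, (6+0)/2) = (-2.5, -5.5, 3)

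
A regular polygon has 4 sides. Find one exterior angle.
Exterior angle of a regular n-gon = 360/n
Exterior angle = 360/4
Exterior angle = 90 degrees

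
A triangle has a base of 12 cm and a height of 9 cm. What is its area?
Area = (1/2) * base * height
Area = (1/2) * 12 * 9
Area = 54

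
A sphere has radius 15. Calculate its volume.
Volume = (4/3) * pi * r³
Volume = (4/3) * pi * 15³
Volume = (4/3) * pi * 3375
Volume = 14137.17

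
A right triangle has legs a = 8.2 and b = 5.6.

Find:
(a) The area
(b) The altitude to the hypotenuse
(a) Area = ½ab = ½·8.2·5.6 = 22.96
(b) Hypotenuse c = √(8.2² + 5.6²) = √98.6 = 9.92975
    Area = ½·c·h_c  →  h_c = 2·Area/c = 2·22.96/9.92975 = 4.624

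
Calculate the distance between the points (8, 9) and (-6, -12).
Using the distance formula: d = sqrt((x₂-x₁)² + (y₂-y₁)²)
dx = (-6) - 8 = -14
dy = (-12) - 9 = -21
d = sqrt((-14)² + (-21)²) = sqrt(196 + 441) = sqrt(637) = 25.24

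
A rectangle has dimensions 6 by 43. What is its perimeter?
Perimeter = 2 * (length + width)
Perimeter = 2 * (6 + 43)
Perimeter = 2 * 49
Perimeter = 98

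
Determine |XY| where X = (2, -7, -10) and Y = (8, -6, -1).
d = √[(6)² + (1)² + (9)²] = √118 = 10.86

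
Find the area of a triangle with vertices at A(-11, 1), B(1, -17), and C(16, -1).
Using the coordinate formula: Area = (1/2)|x₁(y₂-y₃) + x₂(y₃-y₁) + x₃(y₁-y₂)|
Area = (1/2)|(-11)((-17)-(-1)) + 1((-1)-1) + 16(1-(-17))|
Area = (1/2)|(-11)*(-16) + 1*(-2) + 16*18|
Area = (1/2)|176 + (-2) + 288|
Area = (1/2)*462 = 231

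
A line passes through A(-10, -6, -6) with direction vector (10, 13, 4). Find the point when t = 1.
P(1) = (-10 + 10(1), -6 + 13(1), -6 + 4(1)) = (0, 7, -2)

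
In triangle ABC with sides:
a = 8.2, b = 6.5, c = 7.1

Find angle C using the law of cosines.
cos(C) = (a² + b² - c²)/(2ab)
cos(C) = (8.2² + 6.5² - 7.1²)/(2·8.2·6.5) = 59.08/106.6 = 0.554221
C = arccos(0.554221) = 56.34°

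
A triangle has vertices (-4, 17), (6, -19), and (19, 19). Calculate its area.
Using the coordinate formula: Area = (1/2)|x₁(y₂-y₃) + x₂(y₃-y₁) + x₃(y₁-y₂)|
Area = (1/2)|(-4)((-19)-19) + 6(19-17) + 19(17-(-19))|
Area = (1/2)|(-4)*(-38) + 6*2 + 19*36|
Area = (1/2)|152 + 12 + 684|
Area = (1/2)*848 = 424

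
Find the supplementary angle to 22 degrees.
Supplementary angles sum to 180 degrees.
Other angle = 180 - 22
Other angle = 158 degrees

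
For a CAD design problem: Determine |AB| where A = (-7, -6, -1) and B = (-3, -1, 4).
d = √[(4)² + (5)² + (5)²] = √66 = 8.124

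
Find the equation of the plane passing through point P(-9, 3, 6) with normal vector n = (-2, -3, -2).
d = n·P = (-2)(-9) + (-3)(3) + (-2)(6) = -3
Plane: -2x - 3y - 2z = -3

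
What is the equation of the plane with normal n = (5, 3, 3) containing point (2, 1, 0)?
d = n·P = (5)(2) + (3)(1) + (3)(0) = 13
Plane: 5x + 3y + 3z = 13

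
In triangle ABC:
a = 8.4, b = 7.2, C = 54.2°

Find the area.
Using A = ½ab·sin(C):
A = ½·8.4·7.2·sin(54.2°) = ½·60.48·0.811064 = 24.53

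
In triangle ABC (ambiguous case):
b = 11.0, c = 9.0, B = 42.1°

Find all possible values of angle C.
sin(C)/c = sin(B)/b  →  sin(C) = c·sin(B)/b = 9.0·sin(42.1°)/11.0 = 0.548531
C₁ = arcsin(0.548531) = 33.27°,  C₂ = 180° - C₁ = 146.73°
Check C₂: A = 180° - 42.1° - 146.73° = -8.83° ≤ 0, rejected
C = 33.27° (one solution)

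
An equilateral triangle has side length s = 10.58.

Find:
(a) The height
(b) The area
(a) Height h = s·√3/2 = 10.58·√3/2 = 9.163
(b) Area = (√3/4)·s² = (√3/4)·10.58² = (√3/4)·111.936 = 48.47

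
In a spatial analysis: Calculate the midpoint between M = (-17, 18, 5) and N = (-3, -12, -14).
Midpoint = ((-17-3)/2, (18-12)/2, (5-14)/2) = (-10, 3, -4.5)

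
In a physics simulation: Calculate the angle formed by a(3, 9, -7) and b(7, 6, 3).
a·b = 54, |a|² = 139, |b|² = 94
cos θ = 54/√13066 ≈ 0.4724
θ ≈ 61.81°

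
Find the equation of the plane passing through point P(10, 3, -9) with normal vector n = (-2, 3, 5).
d = n·P = (-2)(10) + (3)(3) + (5)(-9) = -56
Plane: -2x + 3y + 5z = -56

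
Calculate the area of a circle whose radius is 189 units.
Area = pi * r²
Area = pi * 189²
Area = pi * 35721
Area = 112220.83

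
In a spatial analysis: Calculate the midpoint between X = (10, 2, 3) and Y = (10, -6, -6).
Midpoint = ((10+10)/2, (2-6)/2, (3-6)/2) = (10, -2, -1.5)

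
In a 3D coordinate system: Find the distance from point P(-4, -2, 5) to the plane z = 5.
d = |0(-4) + 0(-2) + 1(5) - (5)| / √(0² + 0² + 1²) = 0/√1 = 0.0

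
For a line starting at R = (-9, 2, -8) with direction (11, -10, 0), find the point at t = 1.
P(1) = (-9 + 11(1), 2 + (-10)(1), -8 + 0(1)) = (2, -8, -8)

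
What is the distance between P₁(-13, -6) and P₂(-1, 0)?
Using the distance formula: d = sqrt((x₂-x₁)² + (y₂-y₁)²)
dx = (-1) - (-13) = 12
dy = 0 - (-6) = 6
d = sqrt(12² + 6²) = sqrt(144 + 36) = sqrt(180) = 13.42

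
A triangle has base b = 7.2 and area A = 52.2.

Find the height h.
A = ½bh  →  h = 2A/b
h = 2·52.2/7.2 = 14.5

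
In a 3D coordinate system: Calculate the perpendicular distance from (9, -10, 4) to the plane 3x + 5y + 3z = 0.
d = |3(9) + 5(-10) + 3(4) - (0)| / √(3² + 5² + 3²) = 11/√43 = 1.677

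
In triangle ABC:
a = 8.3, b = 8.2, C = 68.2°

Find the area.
Using A = ½ab·sin(C):
A = ½·8.3·8.2·sin(68.2°) = ½·68.06·0.928486 = 31.6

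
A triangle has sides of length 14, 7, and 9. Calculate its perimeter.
Perimeter = sum of all sides
Perimeter = 14 + 7 + 9
Perimeter = 30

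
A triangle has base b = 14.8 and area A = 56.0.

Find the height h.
A = ½bh  →  h = 2A/b
h = 2·56.0/14.8 = 7.568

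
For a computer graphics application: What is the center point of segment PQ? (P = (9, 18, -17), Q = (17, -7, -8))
Midpoint = ((9+17)/2, (18-7)/2, (-17-8)/2) = (13, 5.5, -12.5)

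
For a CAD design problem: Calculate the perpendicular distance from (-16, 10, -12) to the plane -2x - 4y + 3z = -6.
d = |(-2)(-16) + (-4)(10) + 3(-12) - (-6)| / √((-2)² + (-4)² + 3²) = 38/√29 = 7.056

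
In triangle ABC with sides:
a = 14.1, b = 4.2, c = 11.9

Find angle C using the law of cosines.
cos(C) = (a² + b² - c²)/(2ab)
cos(C) = (14.1² + 4.2² - 11.9²)/(2·14.1·4.2) = 74.84/118.44 = 0.631881
C = arccos(0.631881) = 50.81°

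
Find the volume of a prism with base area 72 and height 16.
Volume = base area * height
Volume = 72 * 16
Volume = 1152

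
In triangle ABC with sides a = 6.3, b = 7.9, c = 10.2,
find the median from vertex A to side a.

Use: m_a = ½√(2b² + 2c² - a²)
m_a = ½√(2·7.9² + 2·10.2² - 6.3²)
m_a = ½√(124.82 + 208.08 - 39.69) = ½√293.21 = 8.562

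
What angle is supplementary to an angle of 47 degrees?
Supplementary angles sum to 180 degrees.
Other angle = 180 - 47
Other angle = 133 degrees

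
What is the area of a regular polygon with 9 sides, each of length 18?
For a regular 9-gon with side length s = 18:
Apothem a = s / (2*tan(pi/9)) = 18 / (2*tan(pi/9)) ≈ 24.7273
Perimeter P = 9 * 18 = 162
Area = (1/2) * P * a = (1/2) * 162 * 24.7273 = 2002.91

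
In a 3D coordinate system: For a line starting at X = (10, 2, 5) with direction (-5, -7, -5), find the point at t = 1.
P(1) = (10 + (-5)(1), 2 + (-7)(1), 5 + (-5)(1)) = (5, -5, 0)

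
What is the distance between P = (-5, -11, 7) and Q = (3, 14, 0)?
d = √[(8)² + (25)² + (-7)²] = √738 = 27.17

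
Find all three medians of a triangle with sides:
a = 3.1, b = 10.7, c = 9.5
Using m_x = ½√(2y² + 2z² - x²):
m_a = ½√(2·10.7² + 2·9.5² - 3.1²) = ½√399.87 = 9.998
m_b = ½√(2·3.1² + 2·9.5² - 10.7²) = ½√85.23 = 4.616
m_c = ½√(2·3.1² + 2·10.7² - 9.5²) = ½√157.95 = 6.284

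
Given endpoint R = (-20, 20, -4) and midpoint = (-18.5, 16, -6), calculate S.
S = (2×(-18.5) - (-20), 2×16 - 20, 2×(-6) - (-4)) = (-17, 12, -8)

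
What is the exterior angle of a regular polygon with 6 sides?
Exterior angle of a regular n-gon = 360/n
Exterior angle = 360/6
Exterior angle = 60 degrees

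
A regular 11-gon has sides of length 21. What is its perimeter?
Perimeter = number of sides * side length
Perimeter = 11 * 21
Perimeter = 231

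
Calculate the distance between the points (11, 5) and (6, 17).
Using the distance formula: d = sqrt((x₂-x₁)² + (y₂-y₁)²)
dx = 6 - 11 = -5
dy = 17 - 5 = 12
d = sqrt((-5)² + 12²) = sqrt(25 + 144) = sqrt(169) = 13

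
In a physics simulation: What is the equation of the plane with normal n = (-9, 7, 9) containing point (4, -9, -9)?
d = n·P = (-9)(4) + (7)(-9) + (9)(-9) = -180
Plane: -9x + 7y + 9z = -180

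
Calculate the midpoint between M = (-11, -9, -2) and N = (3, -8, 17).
Midpoint = ((-11+3)/2, (-9-8)/2, (-2+17)/2) = (-4, -8.5, 7.5)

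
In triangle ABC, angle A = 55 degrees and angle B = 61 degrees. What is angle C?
Sum of angles in a triangle = 180 degrees
Third angle = 180 - 55 - 61
Third angle = 64 degrees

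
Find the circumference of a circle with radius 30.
Circumference = 2 * pi * r
Circumference = 2 * pi * 30
Circumference = 188.50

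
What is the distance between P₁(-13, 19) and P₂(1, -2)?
Using the distance formula: d = sqrt((x₂-x₁)² + (y₂-y₁)²)
dx = 1 - (-13) = 14
dy = (-2) - 19 = -21
d = sqrt(14² + (-21)²) = sqrt(196 + 441) = sqrt(637) = 25.24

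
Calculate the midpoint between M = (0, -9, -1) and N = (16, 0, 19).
Midpoint = ((0+16)/2, (-9+0)/2, (-1+19)/2) = (8, -4.5, 9)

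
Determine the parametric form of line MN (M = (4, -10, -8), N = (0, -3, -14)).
Direction vector d = N - M = (-4, 7, -6)
x = 4 - 4t, y = -10 + 7t, z = -8 - 6t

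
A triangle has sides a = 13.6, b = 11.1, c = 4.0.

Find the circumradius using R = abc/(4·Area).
s = (a+b+c)/2 = 14.35
Area = √(s(s-a)(s-b)(s-c)) = √(14.35·0.75·3.25·10.35) = 19.0269
R = abc/(4·Area) = (13.6·11.1·4.0)/(4·19.0269) = 603.84/76.1076 = 7.934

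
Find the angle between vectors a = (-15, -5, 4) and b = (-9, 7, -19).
a·b = 24, |a|² = 266, |b|² = 491
cos θ = 24/√130606 ≈ 0.06641
θ ≈ 86.19°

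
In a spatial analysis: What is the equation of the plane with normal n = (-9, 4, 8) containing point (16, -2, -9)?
d = n·P = (-9)(16) + (4)(-2) + (8)(-9) = -224
Plane: -9x + 4y + 8z = -224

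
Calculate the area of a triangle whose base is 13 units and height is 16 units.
Area = (1/2) * base * height
Area = (1/2) * 13 * 16
Area = 104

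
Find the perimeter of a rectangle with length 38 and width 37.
Perimeter = 2 * (length + width)
Perimeter = 2 * (38 + 37)
Perimeter = 2 * 75
Perimeter = 150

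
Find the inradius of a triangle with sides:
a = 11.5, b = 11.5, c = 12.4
s = (a+b+c)/2 = (11.5+11.5+12.4)/2 = 17.7
Area = √(s(s-a)(s-b)(s-c)) = √(17.7·6.2·6.2·5.3) = 60.0504
r = Area/s = 60.0504/17.7 = 3.393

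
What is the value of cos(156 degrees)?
cos(156 degrees) = -0.9135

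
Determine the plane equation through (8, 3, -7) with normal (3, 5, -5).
d = n·P = (3)(8) + (5)(3) + (-5)(-7) = 74
Plane: 3x + 5y - 5z = 74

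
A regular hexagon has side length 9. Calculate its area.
For a regular 6-gon with side length s = 9:
Apothem a = s / (2*tan(pi/6)) = 9 / (2*tan(pi/6)) ≈ 7.7942
Perimeter P = 6 * 9 = 54
Area = (1/2) * P * a = (1/2) * 54 * 7.7942 = 210.44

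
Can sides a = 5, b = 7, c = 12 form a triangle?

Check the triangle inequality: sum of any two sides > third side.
No: 5 + 7 = 12 is not > 12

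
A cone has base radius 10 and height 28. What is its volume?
Volume = (1/3) * pi * r² * h
Volume = (1/3) * pi * 10² * 28
Volume = (1/3) * pi * 100 * 28
Volume = (1/3) * pi * 2800
Volume = 2932.15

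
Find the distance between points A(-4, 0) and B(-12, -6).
Using the distance formula: d = sqrt((x₂-x₁)² + (y₂-y₁)²)
dx = (-12) - (-4) = -8
dy = (-6) - 0 = -6
d = sqrt((-8)² + (-6)²) = sqrt(64 + 36) = sqrt(100) = 10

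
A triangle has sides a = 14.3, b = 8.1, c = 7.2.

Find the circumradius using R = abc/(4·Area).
s = (a+b+c)/2 = 14.8
Area = √(s(s-a)(s-b)(s-c)) = √(14.8·0.5·6.7·7.6) = 19.4115
R = abc/(4·Area) = (14.3·8.1·7.2)/(4·19.4115) = 833.976/77.646 = 10.74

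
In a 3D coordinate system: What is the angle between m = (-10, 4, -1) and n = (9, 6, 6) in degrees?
m·n = -72, |m|² = 117, |n|² = 153
cos θ = -72/√17901 ≈ -0.5381
θ ≈ 122.6°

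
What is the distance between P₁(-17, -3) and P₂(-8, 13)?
Using the distance formula: d = sqrt((x₂-x₁)² + (y₂-y₁)²)
dx = (-8) - (-17) = 9
dy = 13 - (-3) = 16
d = sqrt(9² + 16²) = sqrt(81 + 256) = sqrt(337) = 18.36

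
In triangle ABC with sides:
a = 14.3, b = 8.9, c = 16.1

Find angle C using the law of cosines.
cos(C) = (a² + b² - c²)/(2ab)
cos(C) = (14.3² + 8.9² - 16.1²)/(2·14.3·8.9) = 24.49/254.54 = 0.096213
C = arccos(0.096213) = 84.48°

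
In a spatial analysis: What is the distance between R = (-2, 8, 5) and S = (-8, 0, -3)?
d = √[(-6)² + (-8)² + (-8)²] = √164 = 12.81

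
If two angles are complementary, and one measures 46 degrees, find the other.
Complementary angles sum to 90 degrees.
Other angle = 90 - 46
Other angle = 44 degrees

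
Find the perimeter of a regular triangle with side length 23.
Perimeter = number of sides * side length
Perimeter = 3 * 23
Perimeter = 69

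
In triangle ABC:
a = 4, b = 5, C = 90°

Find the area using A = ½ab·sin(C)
A = ½·4·5·sin(90°) = ½·20·1.000000 = 10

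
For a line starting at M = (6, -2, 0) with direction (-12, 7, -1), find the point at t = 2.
P(2) = (6 + (-12)(2), -2 + 7(2), 0 + (-1)(2)) = (-18, 12, -2)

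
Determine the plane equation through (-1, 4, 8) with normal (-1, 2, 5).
d = n·P = (-1)(-1) + (2)(4) + (5)(8) = 49
Plane: -x + 2y + 5z = 49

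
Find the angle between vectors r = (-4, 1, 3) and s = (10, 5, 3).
r·s = -26, |r|² = 26, |s|² = 134
cos θ = -26/√3484 ≈ -0.4405
θ ≈ 116.1°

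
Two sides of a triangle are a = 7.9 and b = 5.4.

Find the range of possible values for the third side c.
By the triangle inequality: |a - b| < c < a + b
|7.9 - 5.4| < c < 7.9 + 5.4
2.5 < c < 13.3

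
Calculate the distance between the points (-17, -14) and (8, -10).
Using the distance formula: d = sqrt((x₂-x₁)² + (y₂-y₁)²)
dx = 8 - (-17) = 25
dy = (-10) - (-14) = 4
d = sqrt(25² + 4²) = sqrt(625 + 16) = sqrt(641) = 25.32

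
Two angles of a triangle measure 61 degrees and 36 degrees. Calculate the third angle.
Sum of angles in a triangle = 180 degrees
Third angle = 180 - 61 - 36
Third angle = 83 degrees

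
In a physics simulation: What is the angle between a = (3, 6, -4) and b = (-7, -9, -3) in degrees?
a·b = -63, |a|² = 61, |b|² = 139
cos θ = -63/√8479 ≈ -0.6842
θ ≈ 133.2°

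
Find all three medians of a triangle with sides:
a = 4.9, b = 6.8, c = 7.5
Using m_x = ½√(2y² + 2z² - x²):
m_a = ½√(2·6.8² + 2·7.5² - 4.9²) = ½√180.97 = 6.726
m_b = ½√(2·4.9² + 2·7.5² - 6.8²) = ½√114.28 = 5.345
m_c = ½√(2·4.9² + 2·6.8² - 7.5²) = ½√84.25 = 4.589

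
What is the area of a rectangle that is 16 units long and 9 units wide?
Area = length * width
Area = 16 * 9
Area = 144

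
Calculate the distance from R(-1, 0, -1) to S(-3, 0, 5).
d = √[(-2)² + (0)² + (6)²] = √40 = 6.325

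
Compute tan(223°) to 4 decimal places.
tan(223 degrees) = 0.9325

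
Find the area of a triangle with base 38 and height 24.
Area = (1/2) * base * height
Area = (1/2) * 38 * 24
Area = 456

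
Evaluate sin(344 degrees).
sin(344 degrees) = -0.2756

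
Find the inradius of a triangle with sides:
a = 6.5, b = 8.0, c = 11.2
s = (a+b+c)/2 = (6.5+8.0+11.2)/2 = 12.85
Area = √(s(s-a)(s-b)(s-c)) = √(12.85·6.35·4.85·1.65) = 25.5536
r = Area/s = 25.5536/12.85 = 1.989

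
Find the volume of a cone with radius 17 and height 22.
Volume = (1/3) * pi * r² * h
Volume = (1/3) * pi * 17² * 22
Volume = (1/3) * pi * 289 * 22
Volume = (1/3) * pi * 6358
Volume = 6658.08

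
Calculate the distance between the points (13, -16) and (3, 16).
Using the distance formula: d = sqrt((x₂-x₁)² + (y₂-y₁)²)
dx = 3 - 13 = -10
dy = 16 - (-16) = 32
d = sqrt((-10)² + 32²) = sqrt(100 + 1024) = sqrt(1124) = 33.53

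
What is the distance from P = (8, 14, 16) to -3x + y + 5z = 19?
d = |(-3)(8) + 1(14) + 5(16) - (19)| / √((-3)² + 1² + 5²) = 51/√35 = 8.621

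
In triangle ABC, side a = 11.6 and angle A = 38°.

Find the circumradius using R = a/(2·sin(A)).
R = a/(2·sin(A)) = 11.6/(2·sin(38°))
R = 11.6/(2·0.615661) = 11.6/1.231323 = 9.421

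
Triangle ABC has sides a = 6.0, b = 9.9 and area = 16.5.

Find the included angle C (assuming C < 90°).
Area = ½ab·sin(C)  →  sin(C) = 2·Area/(ab)
sin(C) = 2·16.5/(6.0·9.9) = 0.555556
C = arcsin(0.555556) = 33.75°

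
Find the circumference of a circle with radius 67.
Circumference = 2 * pi * r
Circumference = 2 * pi * 67
Circumference = 420.97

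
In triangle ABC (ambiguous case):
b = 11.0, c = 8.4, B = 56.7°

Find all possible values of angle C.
sin(C)/c = sin(B)/b  →  sin(C) = c·sin(B)/b = 8.4·sin(56.7°)/11.0 = 0.638253
C₁ = arcsin(0.638253) = 39.66°,  C₂ = 180° - C₁ = 140.34°
Check C₂: A = 180° - 56.7° - 140.34° = -17.04° ≤ 0, rejected
C = 39.66° (one solution)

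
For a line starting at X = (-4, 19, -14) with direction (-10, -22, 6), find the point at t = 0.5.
P(0.5) = (-4 + (-10)(0.5), 19 + (-22)(0.5), -14 + 6(0.5)) = (-9, 8, -11)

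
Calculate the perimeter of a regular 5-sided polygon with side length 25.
Perimeter = number of sides * side length
Perimeter = 5 * 25
Perimeter = 125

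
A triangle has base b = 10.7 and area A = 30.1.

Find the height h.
A = ½bh  →  h = 2A/b
h = 2·30.1/10.7 = 5.626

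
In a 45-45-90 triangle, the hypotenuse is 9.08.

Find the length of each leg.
In a 45-45-90 triangle, hypotenuse = leg·√2  →  leg = hypotenuse/√2
leg = 9.08/√2 = 6.421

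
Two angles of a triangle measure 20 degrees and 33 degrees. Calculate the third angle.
Sum of angles in a triangle = 180 degrees
Third angle = 180 - 20 - 33
Third angle = 127 degrees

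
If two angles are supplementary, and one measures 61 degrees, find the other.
Supplementary angles sum to 180 degrees.
Other angle = 180 - 61
Other angle = 119 degrees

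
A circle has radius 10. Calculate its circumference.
Circumference = 2 * pi * r
Circumference = 2 * pi * 10
Circumference = 62.83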